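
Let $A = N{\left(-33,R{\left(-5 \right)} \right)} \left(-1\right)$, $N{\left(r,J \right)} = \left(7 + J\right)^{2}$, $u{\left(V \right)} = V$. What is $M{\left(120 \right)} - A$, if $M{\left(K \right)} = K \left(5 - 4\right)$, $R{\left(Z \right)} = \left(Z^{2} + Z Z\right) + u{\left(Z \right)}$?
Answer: $2824$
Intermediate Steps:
$R{\left(Z \right)} = Z + 2 Z^{2}$ ($R{\left(Z \right)} = \left(Z^{2} + Z Z\right) + Z = \left(Z^{2} + Z^{2}\right) + Z = 2 Z^{2} + Z = Z + 2 Z^{2}$)
$M{\left(K \right)} = K$ ($M{\left(K \right)} = K 1 = K$)
$A = -2704$ ($A = \left(7 - 5 \left(1 + 2 \left(-5\right)\right)\right)^{2} \left(-1\right) = \left(7 - 5 \left(1 - 10\right)\right)^{2} \left(-1\right) = \left(7 - -45\right)^{2} \left(-1\right) = \left(7 + 45\right)^{2} \left(-1\right) = 52^{2} \left(-1\right) = 2704 \left(-1\right) = -2704$)
$M{\left(120 \right)} - A = 120 - -2704 = 120 + 2704 = 2824$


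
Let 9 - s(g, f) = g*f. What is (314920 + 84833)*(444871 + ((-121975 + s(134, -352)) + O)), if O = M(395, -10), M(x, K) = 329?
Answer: 148069310706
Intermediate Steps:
O = 329
s(g, f) = 9 - f*g (s(g, f) = 9 - g*f = 9 - f*g)
(314920 + 84833)*(444871 + ((-121975 + s(134, -352)) + O)) = (314920 + 84833)*(444871 + ((-121975 + (9 - 1*(-352)*134)) + 329)) = 399753*(444871 + ((-121975 + (9 + 47168)) + 329)) = 399753*(444871 + ((-121975 + 47177) + 329)) = 399753*(444871 + (-74798 + 329)) = 399753*(444871 - 74469) = 399753*370402 = 148069310706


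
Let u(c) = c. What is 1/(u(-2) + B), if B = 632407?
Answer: 1/632405 ≈ 1.5813e-6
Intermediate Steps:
1/(u(-2) + B) = 1/(-2 + 632407) = 1/632405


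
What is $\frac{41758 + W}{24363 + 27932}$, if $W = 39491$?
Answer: $\frac{81249}{52295} \approx 1.5537$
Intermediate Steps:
$\frac{41758 + W}{24363 + 27932} = \frac{41758 + 39491}{24363 + 27932} = \frac{81249}{52295}$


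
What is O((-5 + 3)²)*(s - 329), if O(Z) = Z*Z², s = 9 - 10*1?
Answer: -21120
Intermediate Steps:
s = -1 (s = 9 - 10 = -1)
O(Z) = Z³
O((-5 + 3)²)*(s - 329) = ((-5 + 3)²)³*(-1 - 329) = ((-2)²)³*(-330) = 4³*(-330) = 64*(-330) = -21120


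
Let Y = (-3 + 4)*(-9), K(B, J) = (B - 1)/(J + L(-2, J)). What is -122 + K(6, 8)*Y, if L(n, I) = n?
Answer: -259/2 ≈ -129.50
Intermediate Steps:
K(B, J) = (-1 + B)/(-2 + J) (K(B, J) = (B - 1)/(J - 2) = (-1 + B)/(-2 + J))
Y = -9 (Y = 1*(-9) = -9)
-122 + K(6, 8)*Y = -122 + ((-1 + 6)/(-2 + 8))*(-9) = -122 + (5/6)*(-9) = -122 + ((⅙)*5)*(-9) = -122 + (⅚)*(-9) = -122 - 15/2 = -259/2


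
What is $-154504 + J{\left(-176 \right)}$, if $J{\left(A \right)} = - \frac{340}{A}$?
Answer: $- \frac{6798091}{44} \approx -1.545 \cdot 10^{5}$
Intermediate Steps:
$-154504 + J{\left(-176 \right)} = -154504 - \frac{340}{-176} = -154504 - - \frac{85}{44} = -154504 + \frac{85}{44} = - \frac{6798091}{44}$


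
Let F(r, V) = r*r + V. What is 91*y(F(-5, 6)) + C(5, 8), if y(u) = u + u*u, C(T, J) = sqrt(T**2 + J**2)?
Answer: 90272 + sqrt(89) ≈ 90282.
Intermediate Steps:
F(r, V) = V + r**2 (F(r, V) = r**2 + V = V + r**2)
C(T, J) = sqrt(J**2 + T**2)
y(u) = u + u**2
91*y(F(-5, 6)) + C(5, 8) = 91*((6 + (-5)**2)*(1 + (6 + (-5)**2))) + sqrt(8**2 + 5**2) = 91*((6 + 25)*(1 + (6 + 25))) + sqrt(64 + 25) = 91*(31*(1 + 31)) + sqrt(89) = 91*(31*32) + sqrt(89) = 91*992 + sqrt(89) = 90272 + sqrt(89)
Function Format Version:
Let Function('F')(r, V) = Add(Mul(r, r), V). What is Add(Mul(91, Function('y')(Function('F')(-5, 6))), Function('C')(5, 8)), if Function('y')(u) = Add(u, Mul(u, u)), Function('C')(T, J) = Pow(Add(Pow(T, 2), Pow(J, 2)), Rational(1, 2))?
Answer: Add(90272, Pow(89, Rational(1, 2))) ≈ 90282.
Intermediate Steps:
Function('F')(r, V) = Add(V, Pow(r, 2)) (Function('F')(r, V) = Add(Pow(r, 2), V) = Add(V, Pow(r, 2)))
Function('C')(T, J) = Pow(Add(Pow(J, 2), Pow(T, 2)), Rational(1, 2))
Function('y')(u) = Add(u, Pow(u, 2))
Add(Mul(91, Function('y')(Function('F')(-5, 6))), Function('C')(5, 8)) = Add(Mul(91, Mul(Add(6, Pow(-5, 2)), Add(1, Add(6, Pow(-5, 2))))), Pow(Add(Pow(8, 2), Pow(5, 2)), Rational(1, 2))) = Add(Mul(91, Mul(Add(6, 25), Add(1, Add(6, 25)))), Pow(Add(64, 25), Rational(1, 2))) = Add(Mul(91, Mul(31, Add(1, 31))), Pow(89, Rational(1, 2))) = Add(Mul(91, Mul(31, 32)), Pow(89, Rational(1, 2))) = Add(Mul(91, 992), Pow(89, Rational(1, 2))) = Add(90272, Pow(89, Rational(1, 2)))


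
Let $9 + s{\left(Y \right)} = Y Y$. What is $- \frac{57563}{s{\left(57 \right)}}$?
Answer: $- \frac{57563}{3240} \approx -17.766$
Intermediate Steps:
$s{\left(Y \right)} = -9 + Y^{2}$ ($s{\left(Y \right)} = -9 + Y Y = -9 + Y^{2}$)
$- \frac{57563}{s{\left(57 \right)}} = - \frac{57563}{-9 + 57^{2}} = - \frac{57563}{-9 + 3249} = - \frac{57563}{3240}$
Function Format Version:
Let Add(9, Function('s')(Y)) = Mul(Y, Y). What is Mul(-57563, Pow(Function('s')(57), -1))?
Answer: Rational(-57563, 3240) ≈ -17.766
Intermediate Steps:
Function('s')(Y) = Add(-9, Pow(Y, 2)) (Function('s')(Y) = Add(-9, Mul(Y, Y)) = Add(-9, Pow(Y, 2)))
Mul(-57563, Pow(Function('s')(57), -1)) = Mul(-57563, Pow(Add(-9, Pow(57, 2)), -1)) = Mul(-57563, Pow(Add(-9, 3249), -1)) = Mul(-57563, Pow(3240, -1)) = Mul(-57563, Rational(1, 3240)) = Rational(-57563, 3240)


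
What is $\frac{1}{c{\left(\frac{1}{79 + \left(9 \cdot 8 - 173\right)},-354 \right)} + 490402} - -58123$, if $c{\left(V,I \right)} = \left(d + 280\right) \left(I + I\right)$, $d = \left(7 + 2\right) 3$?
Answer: $\frac{15870252659}{273046} \approx 58123.0$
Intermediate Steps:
$d = 27$ ($d = 9 \cdot 3 = 27$)
$c{\left(V,I \right)} = 614 I$ ($c{\left(V,I \right)} = \left(27 + 280\right) \left(I + I\right) = 307 \cdot 2 I = 614 I$)
$\frac{1}{c{\left(\frac{1}{79 + \left(9 \cdot 8 - 173\right)},-354 \right)} + 490402} - -58123 = \frac{1}{614 \left(-354\right) + 490402} - -58123 = \frac{1}{-217356 + 490402} + 58123 = \frac{1}{273046} + 58123 = \frac{15870252659}{273046}$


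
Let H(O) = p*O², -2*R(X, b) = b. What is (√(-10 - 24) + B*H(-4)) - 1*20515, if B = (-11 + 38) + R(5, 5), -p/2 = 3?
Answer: -22867 + I*√34 ≈ -22867.0 + 5.831*I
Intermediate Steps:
p = -6 (p = -2*3 = -6)
R(X, b) = -b/2
H(O) = -6*O²
B = 49/2 (B = (-11 + 38) - ½*5 = 27 - 5/2 = 49/2 ≈ 24.500)
(√(-10 - 24) + B*H(-4)) - 1*20515 = (√(-10 - 24) + 49*(-6*(-4)²)/2) - 1*20515 = (√(-34) + 49*(-6*16)/2) - 20515 = (I*√34 + (49/2)*(-96)) - 20515 = (I*√34 - 2352) - 20515 = (-2352 + I*√34) - 20515 = -22867 + I*√34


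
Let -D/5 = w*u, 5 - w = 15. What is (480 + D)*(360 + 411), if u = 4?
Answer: 524280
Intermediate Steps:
w = -10 (w = 5 - 1*15 = 5 - 15 = -10)
D = 200 (D = -(-50)*4 = -5*(-40) = 200)
(480 + D)*(360 + 411) = (480 + 200)*(360 + 411) = 680*771 = 524280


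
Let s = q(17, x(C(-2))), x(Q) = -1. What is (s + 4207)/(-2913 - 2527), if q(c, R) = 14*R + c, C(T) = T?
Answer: -421/544 ≈ -0.77390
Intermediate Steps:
q(c, R) = c + 14*R
s = 3 (s = 17 + 14*(-1) = 17 - 14 = 3)
(s + 4207)/(-2913 - 2527) = (3 + 4207)/(-2913 - 2527) = 4210/(-5440) = 4210*(-1/5440) = -421/544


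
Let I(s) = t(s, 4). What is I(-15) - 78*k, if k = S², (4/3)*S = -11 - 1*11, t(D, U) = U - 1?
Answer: -42465/2 ≈ -21233.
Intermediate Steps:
t(D, U) = -1 + U
S = -33/2 (S = 3*(-11 - 1*11)/4 = 3*(-11 - 11)/4 = (¾)*(-22) = -33/2 ≈ -16.500)
I(s) = 3 (I(s) = -1 + 4 = 3)
k = 1089/4 (k = (-33/2)² = 1089/4 ≈ 272.25)
I(-15) - 78*k = 3 - 78*1089/4 = 3 - 42471/2 = -42465/2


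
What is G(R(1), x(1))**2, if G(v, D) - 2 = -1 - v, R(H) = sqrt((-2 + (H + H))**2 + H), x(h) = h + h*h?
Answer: 0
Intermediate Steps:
x(h) = h + h**2
R(H) = sqrt(H + (-2 + 2*H)**2) (R(H) = sqrt((-2 + 2*H)**2 + H) = sqrt(H + (-2 + 2*H)**2))
G(v, D) = 1 - v (G(v, D) = 2 + (-1 - v) = 1 - v)
G(R(1), x(1))**2 = (1 - sqrt(1 + 4*(-1 + 1)**2))**2 = (1 - sqrt(1 + 4*0**2))**2 = (1 - sqrt(1 + 4*0))**2 = (1 - sqrt(1 + 0))**2 = (1 - sqrt(1))**2 = (1 - 1*1)**2 = (1 - 1)**2 = 0**2 = 0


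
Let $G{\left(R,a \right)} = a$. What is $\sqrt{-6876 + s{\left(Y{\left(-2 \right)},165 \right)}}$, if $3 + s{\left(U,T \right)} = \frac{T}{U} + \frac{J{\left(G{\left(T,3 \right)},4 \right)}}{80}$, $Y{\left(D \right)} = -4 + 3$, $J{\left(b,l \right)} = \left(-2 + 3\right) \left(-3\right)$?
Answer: $\frac{i \sqrt{2817615}}{20} \approx 83.929 i$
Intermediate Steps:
$J{\left(b,l \right)} = -3$ ($J{\left(b,l \right)} = 1 \left(-3\right) = -3$)
$Y{\left(D \right)} = -1$
$s{\left(U,T \right)} = - \frac{243}{80} + \frac{T}{U}$ ($s{\left(U,T \right)} = -3 + \left(\frac{T}{U} - \frac{3}{80}\right) = -3 + \left(- \frac{3}{80} + \frac{T}{U}\right) = - \frac{243}{80} + \frac{T}{U}$)
$\sqrt{-6876 + s{\left(Y{\left(-2 \right)},165 \right)}} = \sqrt{-6876 + \left(- \frac{243}{80} + \frac{165}{-1}\right)} = \sqrt{-6876 + \left(- \frac{243}{80} + 165 \left(-1\right)\right)} = \sqrt{-6876 - \frac{13443}{80}} = \sqrt{- \frac{563523}{80}} = \frac{i \sqrt{2817615}}{20}$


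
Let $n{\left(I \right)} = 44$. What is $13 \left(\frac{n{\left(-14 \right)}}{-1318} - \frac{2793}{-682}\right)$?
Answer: $\frac{23732579}{449438} \approx 52.805$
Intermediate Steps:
$13 \left(\frac{n{\left(-14 \right)}}{-1318} - \frac{2793}{-682}\right) = 13 \left(\frac{44}{-1318} - \frac{2793}{-682}\right) = 13 \left(44 \left(- \frac{1}{1318}\right) - - \frac{2793}{682}\right) = 13 \left(- \frac{22}{659} + \frac{2793}{682}\right) = 13 \cdot \frac{1825583}{449438} = \frac{23732579}{449438}$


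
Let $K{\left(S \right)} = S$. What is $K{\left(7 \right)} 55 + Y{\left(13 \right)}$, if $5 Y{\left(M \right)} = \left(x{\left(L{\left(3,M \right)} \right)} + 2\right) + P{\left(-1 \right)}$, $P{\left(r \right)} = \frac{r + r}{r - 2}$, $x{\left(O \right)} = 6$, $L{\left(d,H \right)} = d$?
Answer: $\frac{5801}{15} \approx 386.73$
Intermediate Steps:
$P{\left(r \right)} = \frac{2 r}{-2 + r}$
$Y{\left(M \right)} = \frac{26}{15}$ ($Y{\left(M \right)} = \frac{\left(6 + 2\right) + 2 \left(-1\right) \frac{1}{-2 - 1}}{5} = \frac{8 + 2 \left(-1\right) \frac{1}{-3}}{5} = \frac{8 + 2 \left(-1\right) \left(- \frac{1}{3}\right)}{5} = \frac{8 + \frac{2}{3}}{5} = \frac{1}{5} \cdot \frac{26}{3} = \frac{26}{15}$)
$K{\left(7 \right)} 55 + Y{\left(13 \right)} = 7 \cdot 55 + \frac{26}{15} = 385 + \frac{26}{15} = \frac{5801}{15}$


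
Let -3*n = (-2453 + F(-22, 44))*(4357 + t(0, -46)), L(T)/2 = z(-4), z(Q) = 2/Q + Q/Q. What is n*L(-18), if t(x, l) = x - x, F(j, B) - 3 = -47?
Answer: 10879429/3 ≈ 3.6265e+6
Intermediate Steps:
F(j, B) = -44 (F(j, B) = 3 - 47 = -44)
z(Q) = 1 + 2/Q (z(Q) = 2/Q + 1 = 1 + 2/Q)
t(x, l) = 0
L(T) = 1 (L(T) = 2*((2 - 4)/(-4)) = 2*(-¼*(-2)) = 2*(½) = 1)
n = 10879429/3 (n = -(-2453 - 44)*(4357 + 0)/3 = -(-2497)*4357/3 = -⅓*(-10879429) = 10879429/3 ≈ 3.6265e+6)
n*L(-18) = (10879429/3)*1 = 10879429/3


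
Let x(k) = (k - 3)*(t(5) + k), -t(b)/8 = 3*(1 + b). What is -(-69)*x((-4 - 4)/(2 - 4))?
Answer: -9660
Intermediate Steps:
t(b) = -24 - 24*b (t(b) = -24*(1 + b) = -8*(3 + 3*b) = -24 - 24*b)
x(k) = (-144 + k)*(-3 + k) (x(k) = (k - 3)*((-24 - 24*5) + k) = (-3 + k)*((-24 - 120) + k) = (-3 + k)*(-144 + k) = (-144 + k)*(-3 + k))
-(-69)*x((-4 - 4)/(2 - 4)) = -(-69)*(432 + ((-4 - 4)/(2 - 4))² - 147*(-4 - 4)/(2 - 4)) = -(-69)*(432 + (-8/(-2))² - (-1176)/(-2)) = -(-69)*(432 + (-8*(-½))² - (-1176)*(-1)/2) = -(-69)*(432 + 4² - 147*4) = -(-69)*(432 + 16 - 588) = -(-69)*(-140) = -1*9660 = -9660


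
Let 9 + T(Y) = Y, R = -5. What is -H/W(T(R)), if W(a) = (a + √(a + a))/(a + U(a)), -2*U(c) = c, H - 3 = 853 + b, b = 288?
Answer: -1001/2 - 143*I*√7/2 ≈ -500.5 - 189.17*I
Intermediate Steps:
H = 1144 (H = 3 + (853 + 288) = 3 + 1141 = 1144)
U(c) = -c/2
T(Y) = -9 + Y
W(a) = 2*(a + √2*√a)/a (W(a) = (a + √(a + a))/(a - a/2) = (a + √(2*a))/((a/2)) = (a + √2*√a)*(2/a) = 2*(a + √2*√a)/a)
-H/W(T(R)) = -1144/(2 + 2*√2/√(-9 - 5)) = -1144/(2 + 2*√2/√(-14)) = -1144/(2 + 2*√2*(-I*√14/14)) = -1144/(2 - 2*I*√7/7)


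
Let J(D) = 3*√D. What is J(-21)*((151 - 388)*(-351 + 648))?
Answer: -211167*I*√21 ≈ -9.6769e+5*I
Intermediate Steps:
J(-21)*((151 - 388)*(-351 + 648)) = (3*√(-21))*((151 - 388)*(-351 + 648)) = (3*(I*√21))*(-237*297) = (3*I*√21)*(-70389) = -211167*I*√21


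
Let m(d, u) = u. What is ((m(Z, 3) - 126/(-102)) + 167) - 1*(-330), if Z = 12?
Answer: 8521/17 ≈ 501.24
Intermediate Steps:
((m(Z, 3) - 126/(-102)) + 167) - 1*(-330) = ((3 - 126/(-102)) + 167) - 1*(-330) = ((3 - 126*(-1/102)) + 167) + 330 = ((3 + 21/17) + 167) + 330 = (72/17 + 167) + 330 = 2911/17 + 330 = 8521/17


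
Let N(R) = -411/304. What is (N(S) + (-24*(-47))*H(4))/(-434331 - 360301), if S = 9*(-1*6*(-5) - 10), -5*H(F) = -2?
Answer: -683769/1207840640 ≈ -0.00056611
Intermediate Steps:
H(F) = 2/5 (H(F) = -1/5*(-2) = 2/5)
S = 180 (S = 9*(-6*(-5) - 10) = 9*(30 - 10) = 9*20 = 180)
N(R) = -411/304 (N(R) = -411*1/304 = -411/304)
(N(S) + (-24*(-47))*H(4))/(-434331 - 360301) = (-411/304 - 24*(-47)*(2/5))/(-434331 - 360301) = (-411/304 + 1128*(2/5))/(-794632) = (-411/304 + 2256/5)*(-1/794632) = (683769/1520)*(-1/794632) = -683769/1207840640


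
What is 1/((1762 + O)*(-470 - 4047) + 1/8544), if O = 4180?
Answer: -8544/229321079615 ≈ -3.7258e-8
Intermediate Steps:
1/((1762 + O)*(-470 - 4047) + 1/8544) = 1/((1762 + 4180)*(-470 - 4047) + 1/8544) = 1/(5942*(-4517) + 1/8544) = 1/(-26840014 + 1/8544) = 1/(-229321079615/8544) = -8544/229321079615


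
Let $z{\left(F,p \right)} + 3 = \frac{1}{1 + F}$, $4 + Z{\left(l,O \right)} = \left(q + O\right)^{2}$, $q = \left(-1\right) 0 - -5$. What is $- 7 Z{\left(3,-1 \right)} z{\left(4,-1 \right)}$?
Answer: $\frac{1176}{5} \approx 235.2$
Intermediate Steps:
$q = 5$ ($q = 0 + 5 = 5$)
$Z{\left(l,O \right)} = -4 + \left(5 + O\right)^{2}$
$z{\left(F,p \right)} = -3 + \frac{1}{1 + F}$
$- 7 Z{\left(3,-1 \right)} z{\left(4,-1 \right)} = - 7 \left(-4 + \left(5 - 1\right)^{2}\right) \frac{-2 - 12}{1 + 4} = - 7 \left(-4 + 4^{2}\right) \frac{-2 - 12}{5} = - 7 \left(-4 + 16\right) \frac{1}{5} \left(-14\right) = \left(-7\right) 12 \left(- \frac{14}{5}\right) = \left(-84\right) \left(- \frac{14}{5}\right) = \frac{1176}{5}$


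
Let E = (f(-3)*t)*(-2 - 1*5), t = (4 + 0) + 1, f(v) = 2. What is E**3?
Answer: -343000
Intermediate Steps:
t = 5 (t = 4 + 1 = 5)
E = -70 (E = (2*5)*(-2 - 1*5) = 10*(-2 - 5) = 10*(-7) = -70)
E**3 = (-70)**3 = -343000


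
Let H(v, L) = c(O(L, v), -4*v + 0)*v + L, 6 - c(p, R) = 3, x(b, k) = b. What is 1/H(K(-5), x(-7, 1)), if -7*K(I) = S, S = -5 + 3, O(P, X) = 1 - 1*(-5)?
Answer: -7/43 ≈ -0.16279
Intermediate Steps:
O(P, X) = 6 (O(P, X) = 1 + 5 = 6)
S = -2
K(I) = 2/7 (K(I) = -1/7*(-2) = 2/7)
c(p, R) = 3 (c(p, R) = 6 - 1*3 = 6 - 3 = 3)
H(v, L) = L + 3*v (H(v, L) = 3*v + L = L + 3*v)
1/H(K(-5), x(-7, 1)) = 1/(-7 + 3*(2/7)) = 1/(-7 + 6/7) = 1/(-43/7) = -7/43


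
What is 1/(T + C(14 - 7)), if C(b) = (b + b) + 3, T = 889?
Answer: 1/906 ≈ 0.0011038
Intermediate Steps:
C(b) = 3 + 2*b (C(b) = 2*b + 3 = 3 + 2*b)
1/(T + C(14 - 7)) = 1/(889 + (3 + 2*(14 - 7))) = 1/(889 + (3 + 2*7)) = 1/(889 + (3 + 14)) = 1/(889 + 17) = 1/906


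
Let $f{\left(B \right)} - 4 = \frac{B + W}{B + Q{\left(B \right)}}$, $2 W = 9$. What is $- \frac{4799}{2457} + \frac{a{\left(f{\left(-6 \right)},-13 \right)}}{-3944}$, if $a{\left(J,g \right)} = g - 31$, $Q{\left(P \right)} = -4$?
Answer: $- \frac{4704787}{2422602} \approx -1.942$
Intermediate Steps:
$W = \frac{9}{2}$ ($W = \frac{1}{2} \cdot 9 = \frac{9}{2} \approx 4.5$)
$f{\left(B \right)} = 4 + \frac{\frac{9}{2} + B}{-4 + B}$ ($f{\left(B \right)} = 4 + \frac{B + \frac{9}{2}}{B - 4} = 4 + \frac{\frac{9}{2} + B}{-4 + B}$)
$a{\left(J,g \right)} = -31 + g$ ($a{\left(J,g \right)} = g - 31 = -31 + g$)
$- \frac{4799}{2457} + \frac{a{\left(f{\left(-6 \right)},-13 \right)}}{-3944} = - \frac{4799}{2457} + \frac{-31 - 13}{-3944} = \left(-4799\right) \frac{1}{2457} - - \frac{11}{986} = - \frac{4799}{2457} + \frac{11}{986} = - \frac{4704787}{2422602}$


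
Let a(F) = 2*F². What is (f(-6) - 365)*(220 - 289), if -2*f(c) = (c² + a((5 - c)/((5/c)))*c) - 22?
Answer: -1161684/25 ≈ -46467.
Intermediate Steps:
f(c) = 11 - c²/2 - c³*(5 - c)²/25 (f(c) = -((c² + (2*((5 - c)/((5/c)))²)*c) - 22)/2 = -((c² + (2*((5 - c)*(c/5))²)*c) - 22)/2 = -((c² + (2*(c*(5 - c)/5)²)*c) - 22)/2 = -((c² + (2*(c²*(5 - c)²/25))*c) - 22)/2 = -((c² + (2*c²*(5 - c)²/25)*c) - 22)/2 = -((c² + 2*c³*(5 - c)²/25) - 22)/2 = -(-22 + c² + 2*c³*(5 - c)²/25)/2 = 11 - c²/2 - c³*(5 - c)²/25)
(f(-6) - 365)*(220 - 289) = ((11 - ½*(-6)² - 1/25*(-6)³*(-5 - 6)²) - 365)*(220 - 289) = ((11 - ½*36 - 1/25*(-216)*(-11)²) - 365)*(-69) = ((11 - 18 - 1/25*(-216)*121) - 365)*(-69) = ((11 - 18 + 26136/25) - 365)*(-69) = (25961/25 - 365)*(-69) = (16836/25)*(-69) = -1161684/25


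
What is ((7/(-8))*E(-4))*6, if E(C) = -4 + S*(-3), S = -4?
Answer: -42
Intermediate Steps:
E(C) = 8 (E(C) = -4 - 4*(-3) = -4 + 12 = 8)
((7/(-8))*E(-4))*6 = ((7/(-8))*8)*6 = ((7*(-⅛))*8)*6 = -7/8*8*6 = -7*6 = -42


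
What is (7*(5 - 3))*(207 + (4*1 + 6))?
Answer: 3038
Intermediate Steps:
(7*(5 - 3))*(207 + (4*1 + 6)) = (7*2)*(207 + (4 + 6)) = 14*(207 + 10) = 14*217 = 3038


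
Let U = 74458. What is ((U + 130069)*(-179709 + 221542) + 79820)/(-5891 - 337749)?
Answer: -8556057811/343640 ≈ -24898.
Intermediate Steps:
((U + 130069)*(-179709 + 221542) + 79820)/(-5891 - 337749) = ((74458 + 130069)*(-179709 + 221542) + 79820)/(-5891 - 337749) = (204527*41833 + 79820)/(-343640) = (8555977991 + 79820)*(-1/343640) = 8556057811*(-1/343640) = -8556057811/343640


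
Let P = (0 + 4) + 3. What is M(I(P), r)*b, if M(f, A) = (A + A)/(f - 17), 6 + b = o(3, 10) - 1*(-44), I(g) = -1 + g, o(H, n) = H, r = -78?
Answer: 6396/11 ≈ 581.45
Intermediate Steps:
P = 7 (P = 4 + 3 = 7)
b = 41 (b = -6 + (3 - 1*(-44)) = -6 + (3 + 44) = -6 + 47 = 41)
M(f, A) = 2*A/(-17 + f) (M(f, A) = (2*A)/(-17 + f) = 2*A/(-17 + f))
M(I(P), r)*b = (2*(-78)/(-17 + (-1 + 7)))*41 = (2*(-78)/(-17 + 6))*41 = (2*(-78)/(-11))*41 = (2*(-78)*(-1/11))*41 = (156/11)*41 = 6396/11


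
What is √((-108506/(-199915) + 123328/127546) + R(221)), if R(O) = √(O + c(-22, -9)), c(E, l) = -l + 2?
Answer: √(245387427784552892910 + 325083145392113394050*√58)/12749179295 ≈ 4.0916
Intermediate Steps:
c(E, l) = 2 - l
R(O) = √(11 + O) (R(O) = √(O + (2 - 1*(-9))) = √(O + (2 + 9)) = √(O + 11) = √(11 + O))
√((-108506/(-199915) + 123328/127546) + R(221)) = √((-108506/(-199915) + 123328/127546) + √(11 + 221)) = √((-108506*(-1/199915) + 123328*(1/127546)) + √232) = √((108506/199915 + 61664/63773) + 2*√58) = √(19247311698/12749179295 + 2*√58)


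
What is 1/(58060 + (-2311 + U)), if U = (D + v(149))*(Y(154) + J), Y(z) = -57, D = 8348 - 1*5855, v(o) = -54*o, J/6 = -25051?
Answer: 1/835021488 ≈ 1.1976e-9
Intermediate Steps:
J = -150306 (J = 6*(-25051) = -150306)
D = 2493 (D = 8348 - 5855 = 2493)
U = 834965739 (U = (2493 - 54*149)*(-57 - 150306) = (2493 - 8046)*(-150363) = -5553*(-150363) = 834965739)
1/(58060 + (-2311 + U)) = 1/(58060 + (-2311 + 834965739)) = 1/(58060 + 834963428) = 1/835021488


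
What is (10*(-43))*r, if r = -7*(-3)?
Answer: -9030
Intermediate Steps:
r = 21
(10*(-43))*r = (10*(-43))*21 = -430*21 = -9030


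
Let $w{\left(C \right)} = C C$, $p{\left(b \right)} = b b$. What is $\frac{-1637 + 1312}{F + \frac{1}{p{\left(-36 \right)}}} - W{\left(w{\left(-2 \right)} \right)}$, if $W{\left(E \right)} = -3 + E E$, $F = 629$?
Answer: $- \frac{2203721}{163037} \approx -13.517$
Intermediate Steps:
$p{\left(b \right)} = b^{2}$
$w{\left(C \right)} = C^{2}$
$W{\left(E \right)} = -3 + E^{2}$
$\frac{-1637 + 1312}{F + \frac{1}{p{\left(-36 \right)}}} - W{\left(w{\left(-2 \right)} \right)} = \frac{-1637 + 1312}{629 + \frac{1}{\left(-36\right)^{2}}} - \left(-3 + \left(\left(-2\right)^{2}\right)^{2}\right) = - \frac{325}{629 + \frac{1}{1296}} - \left(-3 + 4^{2}\right) = - \frac{325}{629 + \frac{1}{1296}} - \left(-3 + 16\right) = - \frac{325}{\frac{815185}{1296}} - 13 = \left(-325\right) \frac{1296}{815185} - 13 = - \frac{84240}{163037} - 13 = - \frac{2203721}{163037}$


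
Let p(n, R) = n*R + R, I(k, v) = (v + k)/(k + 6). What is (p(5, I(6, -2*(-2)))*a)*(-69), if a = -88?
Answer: 30360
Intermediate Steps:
I(k, v) = (k + v)/(6 + k)
p(n, R) = R + R*n (p(n, R) = R*n + R = R + R*n)
(p(5, I(6, -2*(-2)))*a)*(-69) = ((((6 - 2*(-2))/(6 + 6))*(1 + 5))*(-88))*(-69) = ((((6 + 4)/12)*6)*(-88))*(-69) = ((((1/12)*10)*6)*(-88))*(-69) = (((⅚)*6)*(-88))*(-69) = (5*(-88))*(-69) = -440*(-69) = 30360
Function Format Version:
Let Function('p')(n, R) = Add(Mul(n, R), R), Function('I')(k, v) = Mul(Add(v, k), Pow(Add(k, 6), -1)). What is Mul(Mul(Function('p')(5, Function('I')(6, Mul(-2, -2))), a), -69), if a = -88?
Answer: 30360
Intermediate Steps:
Function('I')(k, v) = Mul(Pow(Add(6, k), -1), Add(k, v)) (Function('I')(k, v) = Mul(Add(k, v), Pow(Add(6, k), -1)) = Mul(Pow(Add(6, k), -1), Add(k, v)))
Function('p')(n, R) = Add(R, Mul(R, n)) (Function('p')(n, R) = Add(Mul(R, n), R) = Add(R, Mul(R, n)))
Mul(Mul(Function('p')(5, Function('I')(6, Mul(-2, -2))), a), -69) = Mul(Mul(Mul(Mul(Pow(Add(6, 6), -1), Add(6, Mul(-2, -2))), Add(1, 5)), -88), -69) = Mul(Mul(Mul(Mul(Pow(12, -1), Add(6, 4)), 6), -88), -69) = Mul(Mul(Mul(Mul(Rational(1, 12), 10), 6), -88), -69) = Mul(Mul(Mul(Rational(5, 6), 6), -88), -69) = Mul(Mul(5, -88), -69) = Mul(-440, -69) = 30360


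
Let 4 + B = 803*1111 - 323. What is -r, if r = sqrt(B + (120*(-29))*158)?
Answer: -sqrt(341966) ≈ -584.78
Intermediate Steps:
B = 891806 (B = -4 + (803*1111 - 323) = -4 + (892133 - 323) = -4 + 891810 = 891806)
r = sqrt(341966) (r = sqrt(891806 + (120*(-29))*158) = sqrt(891806 - 3480*158) = sqrt(891806 - 549840) = sqrt(341966) ≈ 584.78)
-r = -sqrt(341966)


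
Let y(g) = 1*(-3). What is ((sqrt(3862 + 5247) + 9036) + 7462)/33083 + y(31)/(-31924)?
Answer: 526781401/1056141692 + sqrt(9109)/33083 ≈ 0.50166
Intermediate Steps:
y(g) = -3
((sqrt(3862 + 5247) + 9036) + 7462)/33083 + y(31)/(-31924) = ((sqrt(3862 + 5247) + 9036) + 7462)/33083 - 3/(-31924) = ((sqrt(9109) + 9036) + 7462)*(1/33083) - 3*(-1/31924) = ((9036 + sqrt(9109)) + 7462)*(1/33083) + 3/31924 = (16498 + sqrt(9109))*(1/33083) + 3/31924 = (16498/33083 + sqrt(9109)/33083) + 3/31924 = 526781401/1056141692 + sqrt(9109)/33083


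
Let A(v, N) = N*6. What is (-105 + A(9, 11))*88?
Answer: -3432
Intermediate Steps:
A(v, N) = 6*N
(-105 + A(9, 11))*88 = (-105 + 6*11)*88 = (-105 + 66)*88 = -39*88 = -3432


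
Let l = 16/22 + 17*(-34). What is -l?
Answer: 6350/11 ≈ 577.27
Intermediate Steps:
l = -6350/11 (l = 16*(1/22) - 578 = 8/11 - 578 = -6350/11 ≈ -577.27)
-l = -1*(-6350/11) = 6350/11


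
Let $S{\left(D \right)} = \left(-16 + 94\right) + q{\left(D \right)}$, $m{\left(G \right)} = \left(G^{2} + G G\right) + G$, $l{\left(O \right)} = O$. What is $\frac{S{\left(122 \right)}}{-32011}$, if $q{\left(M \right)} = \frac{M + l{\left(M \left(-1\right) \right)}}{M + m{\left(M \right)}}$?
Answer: $- \frac{78}{32011} \approx -0.0024367$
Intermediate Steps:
$m{\left(G \right)} = G + 2 G^{2}$ ($m{\left(G \right)} = \left(G^{2} + G^{2}\right) + G = 2 G^{2} + G = G + 2 G^{2}$)
$q{\left(M \right)} = 0$ ($q{\left(M \right)} = \frac{M + M \left(-1\right)}{M + M \left(1 + 2 M\right)} = \frac{M - M}{M + M \left(1 + 2 M\right)} = \frac{0}{M + M \left(1 + 2 M\right)} = 0$)
$S{\left(D \right)} = 78$ ($S{\left(D \right)} = \left(-16 + 94\right) + 0 = 78 + 0 = 78$)
$\frac{S{\left(122 \right)}}{-32011} = \frac{78}{-32011} = 78 \left(- \frac{1}{32011}\right) = - \frac{78}{32011}$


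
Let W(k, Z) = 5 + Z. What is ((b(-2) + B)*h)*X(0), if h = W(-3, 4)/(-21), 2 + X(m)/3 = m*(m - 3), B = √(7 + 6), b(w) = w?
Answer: -36/7 + 18*√13/7 ≈ 4.1286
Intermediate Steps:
B = √13 ≈ 3.6056
X(m) = -6 + 3*m*(-3 + m) (X(m) = -6 + 3*(m*(m - 3)) = -6 + 3*(m*(-3 + m)) = -6 + 3*m*(-3 + m))
h = -3/7 (h = (5 + 4)/(-21) = 9*(-1/21) = -3/7 ≈ -0.42857)
((b(-2) + B)*h)*X(0) = ((-2 + √13)*(-3/7))*(-6 - 9*0 + 3*0²) = (6/7 - 3*√13/7)*(-6 + 0 + 3*0) = (6/7 - 3*√13/7)*(-6 + 0 + 0) = (6/7 - 3*√13/7)*(-6) = -36/7 + 18*√13/7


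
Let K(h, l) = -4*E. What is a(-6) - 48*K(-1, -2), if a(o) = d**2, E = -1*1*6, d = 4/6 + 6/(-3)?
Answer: -10352/9 ≈ -1150.2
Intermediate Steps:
d = -4/3 (d = 4*(1/6) + 6*(-1/3) = 2/3 - 2 = -4/3 ≈ -1.3333)
E = -6 (E = -1*6 = -6)
K(h, l) = 24 (K(h, l) = -4*(-6) = 24)
a(o) = 16/9 (a(o) = (-4/3)**2 = 16/9)
a(-6) - 48*K(-1, -2) = 16/9 - 48*24 = 16/9 - 1152 = -10352/9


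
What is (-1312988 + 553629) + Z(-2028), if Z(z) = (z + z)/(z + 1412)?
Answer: -58470136/77 ≈ -7.5935e+5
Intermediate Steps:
Z(z) = 2*z/(1412 + z) (Z(z) = (2*z)/(1412 + z) = 2*z/(1412 + z))
(-1312988 + 553629) + Z(-2028) = (-1312988 + 553629) + 2*(-2028)/(1412 - 2028) = -759359 + 2*(-2028)/(-616) = -759359 + 2*(-2028)*(-1/616) = -759359 + 507/77 = -58470136/77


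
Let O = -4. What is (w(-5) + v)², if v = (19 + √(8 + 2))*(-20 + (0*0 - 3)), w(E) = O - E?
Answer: 195386 + 20056*√10 ≈ 2.5881e+5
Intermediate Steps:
w(E) = -4 - E
v = -437 - 23*√10 (v = (19 + √10)*(-20 + (0 - 3)) = (19 + √10)*(-20 - 3) = (19 + √10)*(-23) = -437 - 23*√10 ≈ -509.73)
(w(-5) + v)² = ((-4 - 1*(-5)) + (-437 - 23*√10))² = ((-4 + 5) + (-437 - 23*√10))² = (1 + (-437 - 23*√10))² = (-436 - 23*√10)²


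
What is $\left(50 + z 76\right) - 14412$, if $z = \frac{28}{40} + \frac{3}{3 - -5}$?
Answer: $- \frac{142803}{10} \approx -14280.0$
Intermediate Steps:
$z = \frac{43}{40}$ ($z = 28 \cdot \frac{1}{40} + \frac{3}{3 + 5} = \frac{7}{10} + \frac{3}{8} = \frac{43}{40} \approx 1.075$)
$\left(50 + z 76\right) - 14412 = \left(50 + \frac{43}{40} \cdot 76\right) - 14412 = \left(50 + \frac{817}{10}\right) - 14412 = \frac{1317}{10} - 14412 = - \frac{142803}{10}$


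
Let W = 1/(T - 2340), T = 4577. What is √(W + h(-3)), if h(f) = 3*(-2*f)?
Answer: √90077279/2237 ≈ 4.2427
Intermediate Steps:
W = 1/2237 (W = 1/(4577 - 2340) = 1/2237 ≈ 0.00044703)
h(f) = -6*f
√(W + h(-3)) = √(1/2237 - 6*(-3)) = √(1/2237 + 18) = √(40267/2237) = √90077279/2237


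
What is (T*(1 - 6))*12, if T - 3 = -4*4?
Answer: 780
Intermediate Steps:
T = -13 (T = 3 - 4*4 = 3 - 16 = -13)
(T*(1 - 6))*12 = -13*(1 - 6)*12 = -13*(-5)*12 = 65*12 = 780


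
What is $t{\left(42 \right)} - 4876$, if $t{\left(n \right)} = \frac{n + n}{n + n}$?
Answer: $-4875$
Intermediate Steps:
$t{\left(n \right)} = 1$ ($t{\left(n \right)} = \frac{2 n}{2 n} = 2 n \frac{1}{2 n} = 1$)
$t{\left(42 \right)} - 4876 = 1 - 4876 = -4875$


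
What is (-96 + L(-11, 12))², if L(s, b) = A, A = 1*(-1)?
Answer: 9409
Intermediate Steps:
A = -1
L(s, b) = -1
(-96 + L(-11, 12))² = (-96 - 1)² = (-97)² = 9409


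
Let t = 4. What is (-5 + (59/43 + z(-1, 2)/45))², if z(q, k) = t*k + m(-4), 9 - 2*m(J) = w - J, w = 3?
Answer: 543169/46225 ≈ 11.751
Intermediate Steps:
m(J) = 3 + J/2 (m(J) = 9/2 - (3 - J)/2 = 9/2 + (-3/2 + J/2) = 3 + J/2)
z(q, k) = 1 + 4*k (z(q, k) = 4*k + (3 + (½)*(-4)) = 4*k + (3 - 2) = 4*k + 1 = 1 + 4*k)
(-5 + (59/43 + z(-1, 2)/45))² = (-5 + (59/43 + (1 + 4*2)/45))² = (-5 + (59*(1/43) + (1 + 8)*(1/45)))² = (-5 + (59/43 + 9*(1/45)))² = (-5 + (59/43 + ⅕))² = (-5 + 338/215)² = (-737/215)² = 543169/46225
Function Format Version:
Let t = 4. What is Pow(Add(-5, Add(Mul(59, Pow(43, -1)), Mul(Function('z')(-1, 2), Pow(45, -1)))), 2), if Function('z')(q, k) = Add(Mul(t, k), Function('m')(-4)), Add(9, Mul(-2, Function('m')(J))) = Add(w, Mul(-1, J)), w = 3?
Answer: Rational(543169, 46225) ≈ 11.751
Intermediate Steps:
Function('m')(J) = Add(3, Mul(Rational(1, 2), J)) (Function('m')(J) = Add(Rational(9, 2), Mul(Rational(-1, 2), Add(3, Mul(-1, J)))) = Add(Rational(9, 2), Add(Rational(-3, 2), Mul(Rational(1, 2), J))) = Add(3, Mul(Rational(1, 2), J)))
Function('z')(q, k) = Add(1, Mul(4, k)) (Function('z')(q, k) = Add(Mul(4, k), Add(3, Mul(Rational(1, 2), -4))) = Add(Mul(4, k), Add(3, -2)) = Add(Mul(4, k), 1) = Add(1, Mul(4, k)))
Pow(Add(-5, Add(Mul(59, Pow(43, -1)), Mul(Function('z')(-1, 2), Pow(45, -1)))), 2) = Pow(Add(-5, Add(Mul(59, Pow(43, -1)), Mul(Add(1, Mul(4, 2)), Pow(45, -1)))), 2) = Pow(Add(-5, Add(Mul(59, Rational(1, 43)), Mul(Add(1, 8), Rational(1, 45)))), 2) = Pow(Add(-5, Add(Rational(59, 43), Mul(9, Rational(1, 45)))), 2) = Pow(Add(-5, Add(Rational(59, 43), Rational(1, 5))), 2) = Pow(Add(-5, Rational(338, 215)), 2) = Pow(Rational(-737, 215), 2) = Rational(543169, 46225)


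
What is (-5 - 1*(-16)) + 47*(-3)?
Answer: -130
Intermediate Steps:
(-5 - 1*(-16)) + 47*(-3) = (-5 + 16) - 141 = 11 - 141 = -130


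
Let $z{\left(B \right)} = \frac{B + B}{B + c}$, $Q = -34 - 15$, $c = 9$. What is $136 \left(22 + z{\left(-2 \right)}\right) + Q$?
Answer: $\frac{20057}{7} \approx 2865.3$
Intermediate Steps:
$Q = -49$ ($Q = -34 - 15 = -49$)
$z{\left(B \right)} = \frac{2 B}{9 + B}$ ($z{\left(B \right)} = \frac{B + B}{B + 9} = \frac{2 B}{9 + B}$)
$136 \left(22 + z{\left(-2 \right)}\right) + Q = 136 \left(22 + 2 \left(-2\right) \frac{1}{9 - 2}\right) - 49 = 136 \left(22 + 2 \left(-2\right) \frac{1}{7}\right) - 49 = 136 \left(22 - \frac{4}{7}\right) - 49 = 136 \cdot \frac{150}{7} - 49 = \frac{20400}{7} - 49 = \frac{20057}{7}$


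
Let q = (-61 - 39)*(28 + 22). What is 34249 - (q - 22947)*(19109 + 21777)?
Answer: 1142675291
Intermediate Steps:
q = -5000 (q = -100*50 = -5000)
34249 - (q - 22947)*(19109 + 21777) = 34249 - (-5000 - 22947)*(19109 + 21777) = 34249 - (-27947)*40886 = 34249 - 1*(-1142641042) = 34249 + 1142641042 = 1142675291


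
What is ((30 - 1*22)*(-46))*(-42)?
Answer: 15456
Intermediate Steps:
((30 - 1*22)*(-46))*(-42) = ((30 - 22)*(-46))*(-42) = (8*(-46))*(-42) = -368*(-42) = 15456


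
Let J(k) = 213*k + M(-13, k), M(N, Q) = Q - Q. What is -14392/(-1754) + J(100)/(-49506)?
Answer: 56260846/7236127 ≈ 7.7750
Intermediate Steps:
M(N, Q) = 0
J(k) = 213*k (J(k) = 213*k + 0 = 213*k)
-14392/(-1754) + J(100)/(-49506) = -14392/(-1754) + (213*100)/(-49506) = -14392*(-1/1754) + 21300*(-1/49506) = 7196/877 - 3550/8251 = 56260846/7236127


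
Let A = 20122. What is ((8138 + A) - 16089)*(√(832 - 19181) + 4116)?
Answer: 50095836 + 12171*I*√18349 ≈ 5.0096e+7 + 1.6487e+6*I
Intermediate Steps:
((8138 + A) - 16089)*(√(832 - 19181) + 4116) = ((8138 + 20122) - 16089)*(√(832 - 19181) + 4116) = (28260 - 16089)*(√(-18349) + 4116) = 12171*(I*√18349 + 4116) = 12171*(4116 + I*√18349) = 50095836 + 12171*I*√18349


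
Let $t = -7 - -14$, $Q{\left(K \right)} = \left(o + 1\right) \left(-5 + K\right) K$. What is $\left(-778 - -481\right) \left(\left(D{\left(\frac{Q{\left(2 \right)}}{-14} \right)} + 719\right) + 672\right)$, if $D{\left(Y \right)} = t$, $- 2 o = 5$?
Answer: $-415206$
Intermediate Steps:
$o = - \frac{5}{2}$ ($o = \left(- \frac{1}{2}\right) 5 = - \frac{5}{2} \approx -2.5$)
$Q{\left(K \right)} = K \left(\frac{15}{2} - \frac{3 K}{2}\right)$ ($Q{\left(K \right)} = \left(- \frac{5}{2} + 1\right) \left(-5 + K\right) K = - \frac{3 \left(-5 + K\right)}{2} K = \left(\frac{15}{2} - \frac{3 K}{2}\right) K = K \left(\frac{15}{2} - \frac{3 K}{2}\right)$)
$t = 7$ ($t = -7 + 14 = 7$)
$D{\left(Y \right)} = 7$
$\left(-778 - -481\right) \left(\left(D{\left(\frac{Q{\left(2 \right)}}{-14} \right)} + 719\right) + 672\right) = \left(-778 - -481\right) \left(\left(7 + 719\right) + 672\right) = \left(-778 + 481\right) \left(726 + 672\right) = \left(-297\right) 1398 = -415206$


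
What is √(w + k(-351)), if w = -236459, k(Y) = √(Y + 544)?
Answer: √(-236459 + √193) ≈ 486.26*I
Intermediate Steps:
k(Y) = √(544 + Y)
√(w + k(-351)) = √(-236459 + √(544 - 351)) = √(-236459 + √193)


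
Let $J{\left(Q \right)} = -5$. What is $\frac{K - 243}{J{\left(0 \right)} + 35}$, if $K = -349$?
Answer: $- \frac{296}{15} \approx -19.733$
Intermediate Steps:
$\frac{K - 243}{J{\left(0 \right)} + 35} = \frac{-349 - 243}{-5 + 35} = - \frac{592}{30} = \left(-592\right) \frac{1}{30} = - \frac{296}{15}$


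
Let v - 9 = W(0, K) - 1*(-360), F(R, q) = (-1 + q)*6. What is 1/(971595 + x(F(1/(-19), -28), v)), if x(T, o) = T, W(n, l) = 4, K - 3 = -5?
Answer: 1/971421 ≈ 1.0294e-6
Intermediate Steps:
K = -2 (K = 3 - 5 = -2)
F(R, q) = -6 + 6*q
v = 373 (v = 9 + (4 - 1*(-360)) = 9 + (4 + 360) = 9 + 364 = 373)
1/(971595 + x(F(1/(-19), -28), v)) = 1/(971595 + (-6 + 6*(-28))) = 1/(971595 + (-6 - 168)) = 1/(971595 - 174) = 1/971421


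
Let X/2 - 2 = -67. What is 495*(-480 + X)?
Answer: -301950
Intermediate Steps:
X = -130 (X = 4 + 2*(-67) = 4 - 134 = -130)
495*(-480 + X) = 495*(-480 - 130) = 495*(-610) = -301950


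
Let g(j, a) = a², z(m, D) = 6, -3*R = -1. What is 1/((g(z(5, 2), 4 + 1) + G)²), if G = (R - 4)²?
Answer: 81/119716 ≈ 0.00067660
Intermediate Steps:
R = ⅓ (R = -⅓*(-1) = ⅓ ≈ 0.33333)
G = 121/9 (G = (⅓ - 4)² = (-11/3)² = 121/9 ≈ 13.444)
1/((g(z(5, 2), 4 + 1) + G)²) = 1/(((4 + 1)² + 121/9)²) = 1/((5² + 121/9)²) = 1/((25 + 121/9)²) = 1/((346/9)²) = 1/(119716/81) = 81/119716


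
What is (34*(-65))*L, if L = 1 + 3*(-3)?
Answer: 17680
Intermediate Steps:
L = -8 (L = 1 - 9 = -8)
(34*(-65))*L = (34*(-65))*(-8) = -2210*(-8) = 17680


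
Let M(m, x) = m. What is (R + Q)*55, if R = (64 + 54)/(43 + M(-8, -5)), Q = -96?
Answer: -35662/7 ≈ -5094.6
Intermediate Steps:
R = 118/35 (R = (64 + 54)/(43 - 8) = 118/35 ≈ 3.3714)
(R + Q)*55 = (118/35 - 96)*55 = -3242/35*55 = -35662/7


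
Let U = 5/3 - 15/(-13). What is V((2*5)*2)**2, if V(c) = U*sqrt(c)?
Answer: 242000/1521 ≈ 159.11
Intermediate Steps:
U = 110/39 (U = 5*(1/3) - 15*(-1/13) = 5/3 + 15/13 = 110/39 ≈ 2.8205)
V(c) = 110*sqrt(c)/39
V((2*5)*2)**2 = (110*sqrt((2*5)*2)/39)**2 = (110*sqrt(10*2)/39)**2 = (110*sqrt(20)/39)**2 = (110*(2*sqrt(5))/39)**2 = (220*sqrt(5)/39)**2 = 242000/1521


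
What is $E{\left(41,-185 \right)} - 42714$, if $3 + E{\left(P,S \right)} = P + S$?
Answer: $-42861$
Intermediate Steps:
$E{\left(P,S \right)} = -3 + P + S$ ($E{\left(P,S \right)} = -3 + \left(P + S\right) = -3 + P + S$)
$E{\left(41,-185 \right)} - 42714 = \left(-3 + 41 - 185\right) - 42714 = -147 - 42714 = -42861$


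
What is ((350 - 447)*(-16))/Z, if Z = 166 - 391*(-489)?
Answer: 1552/191365 ≈ 0.0081102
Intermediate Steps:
Z = 191365 (Z = 166 + 191199 = 191365)
((350 - 447)*(-16))/Z = ((350 - 447)*(-16))/191365 = -97*(-16)*(1/191365) = 1552*(1/191365) = 1552/191365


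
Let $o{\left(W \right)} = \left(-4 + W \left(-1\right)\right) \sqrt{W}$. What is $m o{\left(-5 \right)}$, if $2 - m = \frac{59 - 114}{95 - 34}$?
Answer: $\frac{177 i \sqrt{5}}{61} \approx 6.4883 i$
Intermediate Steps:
$m = \frac{177}{61}$ ($m = 2 - \frac{59 - 114}{95 - 34} = 2 - - \frac{55}{61} = 2 + \frac{55}{61} = \frac{177}{61} \approx 2.9016$)
$o{\left(W \right)} = \sqrt{W} \left(-4 - W\right)$ ($o{\left(W \right)} = \left(-4 - W\right) \sqrt{W} = \sqrt{W} \left(-4 - W\right)$)
$m o{\left(-5 \right)} = \frac{177 \sqrt{-5} \left(-4 - -5\right)}{61} = \frac{177 i \sqrt{5} \left(-4 + 5\right)}{61} = \frac{177 i \sqrt{5} \cdot 1}{61} = \frac{177 i \sqrt{5}}{61}$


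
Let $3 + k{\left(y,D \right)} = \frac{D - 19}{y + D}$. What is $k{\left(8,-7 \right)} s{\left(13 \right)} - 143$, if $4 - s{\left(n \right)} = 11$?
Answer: $60$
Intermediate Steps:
$s{\left(n \right)} = -7$ ($s{\left(n \right)} = 4 - 11 = -7$)
$k{\left(y,D \right)} = -3 + \frac{-19 + D}{D + y}$ ($k{\left(y,D \right)} = -3 + \frac{D - 19}{y + D} = -3 + \frac{-19 + D}{D + y}$)
$k{\left(8,-7 \right)} s{\left(13 \right)} - 143 = \frac{-19 - 24 - -14}{-7 + 8} \left(-7\right) - 143 = \frac{-19 - 24 + 14}{1} \left(-7\right) - 143 = 1 \left(-29\right) \left(-7\right) - 143 = \left(-29\right) \left(-7\right) - 143 = 203 - 143 = 60$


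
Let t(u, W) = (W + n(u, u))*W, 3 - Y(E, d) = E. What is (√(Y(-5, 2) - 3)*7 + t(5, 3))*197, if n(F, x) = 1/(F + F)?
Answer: 18321/10 + 1379*√5 ≈ 4915.6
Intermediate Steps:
n(F, x) = 1/(2*F)
Y(E, d) = 3 - E
t(u, W) = W*(W + 1/(2*u)) (t(u, W) = (W + 1/(2*u))*W = W*(W + 1/(2*u)))
(√(Y(-5, 2) - 3)*7 + t(5, 3))*197 = (√((3 - 1*(-5)) - 3)*7 + (3² + (½)*3/5))*197 = (√((3 + 5) - 3)*7 + (9 + (½)*3*(⅕)))*197 = (√(8 - 3)*7 + (9 + 3/10))*197 = (√5*7 + 93/10)*197 = (7*√5 + 93/10)*197 = (93/10 + 7*√5)*197 = 18321/10 + 1379*√5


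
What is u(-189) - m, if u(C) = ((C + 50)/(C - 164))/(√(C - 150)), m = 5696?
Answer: -5696 - 139*I*√339/119667 ≈ -5696.0 - 0.021387*I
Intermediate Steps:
u(C) = (50 + C)/((-164 + C)*√(-150 + C)) (u(C) = ((50 + C)/(-164 + C))/(√(-150 + C)) = ((50 + C)/(-164 + C))/√(-150 + C) = (50 + C)/((-164 + C)*√(-150 + C)))
u(-189) - m = (50 - 189)/((-164 - 189)*√(-150 - 189)) - 1*5696 = -139/(-353*√(-339)) - 5696 = -1/353*(-I*√339/339)*(-139) - 5696 = -139*I*√339/119667 - 5696 = -5696 - 139*I*√339/119667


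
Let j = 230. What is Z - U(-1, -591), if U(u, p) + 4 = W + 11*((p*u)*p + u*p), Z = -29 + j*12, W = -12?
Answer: 3838337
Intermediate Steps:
Z = 2731 (Z = -29 + 230*12 = -29 + 2760 = 2731)
U(u, p) = -16 + 11*p*u + 11*u*p² (U(u, p) = -4 + (-12 + 11*((p*u)*p + u*p)) = -4 + (-12 + 11*(u*p² + p*u)) = -4 + (-12 + 11*(p*u + u*p²)) = -4 + (-12 + (11*p*u + 11*u*p²)) = -4 + (-12 + 11*p*u + 11*u*p²) = -16 + 11*p*u + 11*u*p²)
Z - U(-1, -591) = 2731 - (-16 + 11*(-591)*(-1) + 11*(-1)*(-591)²) = 2731 - (-16 + 6501 + 11*(-1)*349281) = 2731 - (-16 + 6501 - 3842091) = 2731 - 1*(-3835606) = 2731 + 3835606 = 3838337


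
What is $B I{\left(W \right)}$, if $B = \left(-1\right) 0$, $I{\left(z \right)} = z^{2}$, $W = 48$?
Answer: $0$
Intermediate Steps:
$B = 0$
$B I{\left(W \right)} = 0 \cdot 48^{2} = 0 \cdot 2304 = 0$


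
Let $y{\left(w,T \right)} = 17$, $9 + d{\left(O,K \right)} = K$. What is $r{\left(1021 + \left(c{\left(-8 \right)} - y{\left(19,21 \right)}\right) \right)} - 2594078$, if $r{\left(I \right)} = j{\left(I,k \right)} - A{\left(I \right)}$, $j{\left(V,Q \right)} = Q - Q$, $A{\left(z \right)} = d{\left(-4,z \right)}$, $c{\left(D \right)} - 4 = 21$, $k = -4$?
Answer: $-2595098$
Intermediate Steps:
$c{\left(D \right)} = 25$ ($c{\left(D \right)} = 4 + 21 = 25$)
$d{\left(O,K \right)} = -9 + K$
$A{\left(z \right)} = -9 + z$
$j{\left(V,Q \right)} = 0$
$r{\left(I \right)} = 9 - I$ ($r{\left(I \right)} = 0 - \left(-9 + I\right) = 9 - I$)
$r{\left(1021 + \left(c{\left(-8 \right)} - y{\left(19,21 \right)}\right) \right)} - 2594078 = \left(9 - \left(1021 + \left(25 - 17\right)\right)\right) - 2594078 = \left(9 - \left(1021 + 8\right)\right) - 2594078 = \left(9 - 1029\right) - 2594078 = -1020 - 2594078 = -2595098$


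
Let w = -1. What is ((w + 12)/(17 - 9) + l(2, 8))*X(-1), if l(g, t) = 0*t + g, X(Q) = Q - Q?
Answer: 0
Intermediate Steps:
X(Q) = 0
l(g, t) = g (l(g, t) = 0 + g = g)
((w + 12)/(17 - 9) + l(2, 8))*X(-1) = ((-1 + 12)/(17 - 9) + 2)*0 = (11/8 + 2)*0 = (27/8)*0 = 0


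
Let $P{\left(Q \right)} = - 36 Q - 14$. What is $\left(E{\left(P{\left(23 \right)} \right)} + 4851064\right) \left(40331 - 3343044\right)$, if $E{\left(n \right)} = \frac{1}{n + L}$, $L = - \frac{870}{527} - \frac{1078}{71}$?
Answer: $- \frac{514856273770370341359}{32134990} \approx -1.6022 \cdot 10^{13}$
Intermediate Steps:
$P{\left(Q \right)} = -14 - 36 Q$
$L = - \frac{629876}{37417}$ ($L = \left(-870\right) \frac{1}{527} - \frac{1078}{71} = - \frac{870}{527} - \frac{1078}{71} = - \frac{629876}{37417} \approx -16.834$)
$E{\left(n \right)} = \frac{1}{- \frac{629876}{37417} + n}$ ($E{\left(n \right)} = \frac{1}{n - \frac{629876}{37417}} = \frac{1}{- \frac{629876}{37417} + n}$)
$\left(E{\left(P{\left(23 \right)} \right)} + 4851064\right) \left(40331 - 3343044\right) = \left(\frac{37417}{-629876 + 37417 \left(-14 - 828\right)} + 4851064\right) \left(40331 - 3343044\right) = \left(\frac{37417}{-629876 + 37417 \left(-14 - 828\right)} + 4851064\right) \left(-3302713\right) = \left(\frac{37417}{-629876 + 37417 \left(-842\right)} + 4851064\right) \left(-3302713\right) = \left(\frac{37417}{-629876 - 31505114} + 4851064\right) \left(-3302713\right) = \left(\frac{37417}{-32134990} + 4851064\right) \left(-3302713\right) = \left(37417 \left(- \frac{1}{32134990}\right) + 4851064\right) \left(-3302713\right) = \left(- \frac{37417}{32134990} + 4851064\right) \left(-3302713\right) = \frac{155888893091943}{32134990} \left(-3302713\right) = - \frac{514856273770370341359}{32134990}$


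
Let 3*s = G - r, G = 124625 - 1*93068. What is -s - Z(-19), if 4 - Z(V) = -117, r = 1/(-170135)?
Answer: -5430709201/510405 ≈ -10640.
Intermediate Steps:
r = -1/170135 ≈ -5.8777e-6
G = 31557 (G = 124625 - 93068 = 31557)
Z(V) = 121 (Z(V) = 4 - 1*(-117) = 4 + 117 = 121)
s = 5368950196/510405 (s = (31557 - 1*(-1/170135))/3 = (31557 + 1/170135)/3 = (1/3)*(5368950196/170135) = 5368950196/510405 ≈ 10519.)
-s - Z(-19) = -1*5368950196/510405 - 1*121 = -5368950196/510405 - 121 = -5430709201/510405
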